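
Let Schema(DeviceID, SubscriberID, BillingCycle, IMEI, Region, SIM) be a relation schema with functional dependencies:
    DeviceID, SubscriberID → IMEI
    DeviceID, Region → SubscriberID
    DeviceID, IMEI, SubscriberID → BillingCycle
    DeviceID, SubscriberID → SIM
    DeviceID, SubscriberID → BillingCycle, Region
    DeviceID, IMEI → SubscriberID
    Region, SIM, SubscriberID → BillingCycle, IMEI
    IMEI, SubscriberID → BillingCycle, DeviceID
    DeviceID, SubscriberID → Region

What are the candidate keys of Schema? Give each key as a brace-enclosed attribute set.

Closure of {DeviceID, IMEI} is {BillingCycle, DeviceID, IMEI, Region, SIM, SubscriberID}, the whole schema; {DeviceID, IMEI} is a candidate key.
Closure of {DeviceID, Region} is {BillingCycle, DeviceID, IMEI, Region, SIM, SubscriberID}, the whole schema; {DeviceID, Region} is a candidate key.
Closure of {DeviceID, SubscriberID} is {BillingCycle, DeviceID, IMEI, Region, SIM, SubscriberID}, the whole schema; {DeviceID, SubscriberID} is a candidate key.
Closure of {IMEI, SubscriberID} is {BillingCycle, DeviceID, IMEI, Region, SIM, SubscriberID}, the whole schema; {IMEI, SubscriberID} is a candidate key.
Closure of {Region, SIM, SubscriberID} is {BillingCycle, DeviceID, IMEI, Region, SIM, SubscriberID}, the whole schema; {Region, SIM, SubscriberID} is a candidate key.
Any other superkey properly contains one of these, so there are no further candidate keys.

{DeviceID, IMEI}, {DeviceID, Region}, {DeviceID, SubscriberID}, {IMEI, SubscriberID}, {Region, SIM, SubscriberID}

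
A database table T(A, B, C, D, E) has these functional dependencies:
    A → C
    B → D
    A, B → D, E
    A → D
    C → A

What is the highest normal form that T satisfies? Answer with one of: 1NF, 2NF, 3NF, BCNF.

1NF

Candidate keys: {A, B}, {B, C}. Prime attributes: {A, B, C}.
A → C breaks BCNF: {A}⁺ = {A, C, D}, so {A} is not a superkey.
B → D determines the non-prime attribute {D} from a non-superkey — 3NF is violated.
Since {A} ⊂ {A, B} and {A}⁺ ⊇ {D} with {D} non-prime, there is a partial dependency; 2NF fails.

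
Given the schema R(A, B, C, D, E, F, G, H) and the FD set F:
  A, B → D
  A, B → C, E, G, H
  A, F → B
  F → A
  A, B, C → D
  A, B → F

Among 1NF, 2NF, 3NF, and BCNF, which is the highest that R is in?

Candidate keys: {A, B}, {F}. Prime attributes: {A, B, F}.
Each dependency's left side is a superkey — BCNF holds.

BCNF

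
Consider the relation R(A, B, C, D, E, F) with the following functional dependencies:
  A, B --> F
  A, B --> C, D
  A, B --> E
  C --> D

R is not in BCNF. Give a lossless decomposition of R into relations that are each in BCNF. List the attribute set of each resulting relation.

Candidate key of the original relation: {A, B}.
Within {A, B, C, D, E, F}: {C}⁺ ∩ {A, B, C, D, E, F} = {C, D}, not the whole set, so C --> D violates BCNF; decompose into {C, D} and {A, B, C, E, F}.
{C, D} is in BCNF.
{A, B, C, E, F} is in BCNF.

{A, B, C, E, F}; {C, D}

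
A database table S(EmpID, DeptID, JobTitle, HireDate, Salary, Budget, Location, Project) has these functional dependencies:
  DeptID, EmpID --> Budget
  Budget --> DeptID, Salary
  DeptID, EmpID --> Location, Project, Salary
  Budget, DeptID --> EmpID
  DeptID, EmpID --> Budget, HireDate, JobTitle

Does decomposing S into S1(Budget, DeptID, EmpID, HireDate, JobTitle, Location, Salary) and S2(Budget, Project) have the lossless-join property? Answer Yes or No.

Yes

The shared attributes are {Budget} and {Budget}⁺ = {Budget, DeptID, EmpID, HireDate, JobTitle, Location, Project, Salary}.
Since S1 ⊆ {Budget, DeptID, EmpID, HireDate, JobTitle, Location, Project, Salary}, the intersection is a superkey of S1; the decomposition is lossless.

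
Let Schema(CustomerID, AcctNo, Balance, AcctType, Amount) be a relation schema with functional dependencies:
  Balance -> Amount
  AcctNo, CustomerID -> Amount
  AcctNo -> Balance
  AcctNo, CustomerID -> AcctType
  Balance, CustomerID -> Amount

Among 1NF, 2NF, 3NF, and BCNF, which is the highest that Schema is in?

1NF

Candidate key: {AcctNo, CustomerID}. Prime attributes: {AcctNo, CustomerID}.
For Balance -> Amount we have {Balance}⁺ = {Amount, Balance}; {Balance} is not a superkey, so BCNF fails.
Because {Amount} is non-prime and the left side of Balance -> Amount is not a superkey, the relation is not in 3NF.
The proper key subset {AcctNo} of {AcctNo, CustomerID} determines non-prime {Amount, Balance}, so the relation is not even in 2NF.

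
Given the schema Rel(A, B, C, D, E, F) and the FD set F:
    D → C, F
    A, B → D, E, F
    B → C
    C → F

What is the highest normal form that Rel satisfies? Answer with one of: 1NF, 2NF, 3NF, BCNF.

1NF

Candidate key: {A, B}. Prime attributes: {A, B}.
D → C, F breaks BCNF: {D}⁺ = {C, D, F}, so {D} is not a superkey.
D → C, F determines the non-prime attributes {C, F} from a non-superkey — 3NF is violated.
The proper key subset {B} of {A, B} determines non-prime {C, F}, so the relation is not even in 2NF.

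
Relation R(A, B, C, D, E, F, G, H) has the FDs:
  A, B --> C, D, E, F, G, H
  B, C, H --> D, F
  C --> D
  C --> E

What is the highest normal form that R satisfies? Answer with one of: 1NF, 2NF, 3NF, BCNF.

Candidate key: {A, B}. Prime attributes: {A, B}.
For B, C, H --> D, F we have {B, C, H}⁺ = {B, C, D, E, F, H}; {B, C, H} is not a superkey, so BCNF fails.
Because {D, F} are non-prime and the left side of B, C, H --> D, F is not a superkey, the relation is not in 3NF.
No proper subset of a key has a non-prime attribute in its closure, so there is no partial dependency; 2NF holds.

2NF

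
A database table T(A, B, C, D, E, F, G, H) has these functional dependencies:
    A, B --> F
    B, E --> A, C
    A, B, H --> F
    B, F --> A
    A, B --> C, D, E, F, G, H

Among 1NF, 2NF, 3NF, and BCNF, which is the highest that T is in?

BCNF

Candidate keys: {A, B}, {B, E}, {B, F}. Prime attributes: {A, B, E, F}.
The left-hand side of every FD is a superkey, so BCNF is satisfied.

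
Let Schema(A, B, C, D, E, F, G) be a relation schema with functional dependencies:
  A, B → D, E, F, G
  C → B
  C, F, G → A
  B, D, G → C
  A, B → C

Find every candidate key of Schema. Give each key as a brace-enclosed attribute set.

{A, B}, {A, C}, {B, D, F, G}, {C, F, G}

{A, B} is a candidate key since {A, B}⁺ = {A, B, C, D, E, F, G} covers every attribute.
{A, C} is a candidate key since {A, C}⁺ = {A, B, C, D, E, F, G} covers every attribute.
{C, F, G} is a candidate key since {C, F, G}⁺ = {A, B, C, D, E, F, G} covers every attribute.
{B, D, F, G} is a candidate key since {B, D, F, G}⁺ = {A, B, C, D, E, F, G} covers every attribute.
No proper subset of any of these is a key, and no other minimal superkey exists.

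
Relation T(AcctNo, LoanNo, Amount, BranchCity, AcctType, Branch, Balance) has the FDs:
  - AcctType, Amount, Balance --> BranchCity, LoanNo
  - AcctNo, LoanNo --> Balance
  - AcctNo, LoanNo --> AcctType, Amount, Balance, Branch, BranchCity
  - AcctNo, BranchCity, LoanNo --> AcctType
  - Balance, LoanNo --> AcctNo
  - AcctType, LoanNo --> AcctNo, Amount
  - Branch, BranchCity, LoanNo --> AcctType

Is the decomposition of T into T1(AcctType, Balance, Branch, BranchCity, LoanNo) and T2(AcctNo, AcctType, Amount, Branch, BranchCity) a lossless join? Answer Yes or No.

T1 ∩ T2 = {AcctType, Branch, BranchCity}; its closure under F is {AcctType, Branch, BranchCity}.
The closure covers neither T1 nor T2 entirely; the join is not lossless.

No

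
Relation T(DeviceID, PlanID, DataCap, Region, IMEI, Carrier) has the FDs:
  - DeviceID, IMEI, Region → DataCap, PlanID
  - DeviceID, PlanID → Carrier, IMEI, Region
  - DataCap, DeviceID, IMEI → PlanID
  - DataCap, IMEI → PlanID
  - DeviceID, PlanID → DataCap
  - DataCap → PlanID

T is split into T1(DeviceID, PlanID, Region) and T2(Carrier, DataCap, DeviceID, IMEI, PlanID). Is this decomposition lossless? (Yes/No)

T1 ∩ T2 = {DeviceID, PlanID}; its closure under F is {Carrier, DataCap, DeviceID, IMEI, PlanID, Region}.
Since T1 ⊆ {Carrier, DataCap, DeviceID, IMEI, PlanID, Region}, the intersection is a superkey of T1; the decomposition is lossless.

Yes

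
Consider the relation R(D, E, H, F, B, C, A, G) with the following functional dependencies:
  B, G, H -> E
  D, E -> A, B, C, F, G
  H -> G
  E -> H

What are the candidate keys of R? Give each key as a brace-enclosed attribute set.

{B, D, H}, {D, E}

Attributes never on any right-hand side: {D} — every candidate key must contain it.
{D, E}⁺ = {A, B, C, D, E, F, G, H} — all of the relation — so {D, E} is a candidate key.
{B, D, H}⁺ = {A, B, C, D, E, F, G, H} — all of the relation — so {B, D, H} is a candidate key.
These are minimal and exhaustive — every other superkey contains one of them.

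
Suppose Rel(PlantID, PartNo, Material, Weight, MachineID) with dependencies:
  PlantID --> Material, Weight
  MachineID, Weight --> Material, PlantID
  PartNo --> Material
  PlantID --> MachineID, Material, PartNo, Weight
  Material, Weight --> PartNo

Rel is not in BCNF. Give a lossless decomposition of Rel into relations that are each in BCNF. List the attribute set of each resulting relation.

Candidate keys of the original relation: {MachineID, Weight}, {PlantID}.
{MachineID, Material, PartNo, PlantID, Weight}: {PartNo} determines {Material, PartNo} here but is not a superkey — split on PartNo --> Material, giving {Material, PartNo} and {MachineID, PartNo, PlantID, Weight}.
{Material, PartNo} is in BCNF.
{MachineID, PartNo, PlantID, Weight} is in BCNF.

{MachineID, PartNo, PlantID, Weight}; {Material, PartNo}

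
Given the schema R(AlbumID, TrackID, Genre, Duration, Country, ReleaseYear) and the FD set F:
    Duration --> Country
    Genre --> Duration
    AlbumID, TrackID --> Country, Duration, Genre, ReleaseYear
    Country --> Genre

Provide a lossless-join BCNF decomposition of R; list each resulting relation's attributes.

{AlbumID, Duration, ReleaseYear, TrackID}; {Country, Duration, Genre}

Candidate key of the original relation: {AlbumID, TrackID}.
{AlbumID, Country, Duration, Genre, ReleaseYear, TrackID}: {Duration} determines {Country, Duration, Genre} here but is not a superkey — split on Duration --> Country, Genre, giving {Country, Duration, Genre} and {AlbumID, Duration, ReleaseYear, TrackID}.
{Country, Duration, Genre}: every determinant is a superkey — BCNF.
{AlbumID, Duration, ReleaseYear, TrackID}: every determinant is a superkey — BCNF.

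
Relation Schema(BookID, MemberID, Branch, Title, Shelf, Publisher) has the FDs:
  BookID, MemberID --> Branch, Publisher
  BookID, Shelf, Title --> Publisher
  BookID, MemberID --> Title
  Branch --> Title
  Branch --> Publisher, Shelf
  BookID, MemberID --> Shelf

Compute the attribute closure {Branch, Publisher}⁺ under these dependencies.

{Branch, Publisher, Shelf, Title}

Start with {Branch, Publisher}.
Branch --> Title applies; add {Title} → now {Branch, Publisher, Title}.
Branch --> Publisher, Shelf applies; add {Shelf} → now {Branch, Publisher, Shelf, Title}.
No further FD applies.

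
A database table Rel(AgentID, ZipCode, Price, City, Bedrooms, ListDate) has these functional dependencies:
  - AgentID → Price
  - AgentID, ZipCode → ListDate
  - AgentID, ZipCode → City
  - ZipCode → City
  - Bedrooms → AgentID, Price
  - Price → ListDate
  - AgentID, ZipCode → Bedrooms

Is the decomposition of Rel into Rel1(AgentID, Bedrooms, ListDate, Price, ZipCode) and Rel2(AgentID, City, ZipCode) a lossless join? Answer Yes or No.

The shared attributes are {AgentID, ZipCode} and {AgentID, ZipCode}⁺ = {AgentID, Bedrooms, City, ListDate, Price, ZipCode}.
Rel1 is contained in that closure, so Rel1 ∩ Rel2 → Rel1 holds and the join is lossless.

Yes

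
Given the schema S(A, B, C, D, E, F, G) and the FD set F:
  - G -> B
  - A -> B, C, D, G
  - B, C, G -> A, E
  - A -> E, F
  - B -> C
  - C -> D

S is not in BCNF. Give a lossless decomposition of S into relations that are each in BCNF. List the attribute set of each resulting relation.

{A, B, E, F, G}; {B, C}; {C, D}

Candidate keys of the original relation: {A}, {G}.
In {A, B, C, D, E, F, G}, {B} is not a superkey ({B}⁺ restricted to this set is {B, C, D}), so split on B -> C, D into {B, C, D} and {A, B, E, F, G}.
In {B, C, D}, {C} is not a superkey ({C}⁺ restricted to this set is {C, D}), so split on C -> D into {C, D} and {B, C}.
{C, D}: every determinant is a superkey — BCNF.
{B, C}: every determinant is a superkey — BCNF.
{A, B, E, F, G}: every determinant is a superkey — BCNF.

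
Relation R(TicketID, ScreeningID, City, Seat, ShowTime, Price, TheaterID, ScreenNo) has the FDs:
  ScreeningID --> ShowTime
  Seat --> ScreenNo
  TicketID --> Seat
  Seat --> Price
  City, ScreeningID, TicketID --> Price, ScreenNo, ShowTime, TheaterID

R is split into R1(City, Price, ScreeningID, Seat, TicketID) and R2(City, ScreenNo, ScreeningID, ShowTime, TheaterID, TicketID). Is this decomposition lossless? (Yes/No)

The shared attributes are {City, ScreeningID, TicketID} and {City, ScreeningID, TicketID}⁺ = {City, Price, ScreenNo, ScreeningID, Seat, ShowTime, TheaterID, TicketID}.
This includes all of R1, so the common attributes are a superkey of R1 — the join is lossless.

Yes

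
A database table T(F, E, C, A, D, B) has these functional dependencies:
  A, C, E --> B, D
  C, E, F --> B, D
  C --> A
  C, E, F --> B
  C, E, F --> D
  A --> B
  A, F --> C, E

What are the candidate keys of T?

Attributes never on any right-hand side: {F} — every candidate key must contain it.
{A, F}⁺ = {A, B, C, D, E, F}, which is every attribute, so {A, F} is a candidate key.
{C, F}⁺ = {A, B, C, D, E, F}, which is every attribute, so {C, F} is a candidate key.
No proper subset of any of these is a key, and no other minimal superkey exists.

{A, F}, {C, F}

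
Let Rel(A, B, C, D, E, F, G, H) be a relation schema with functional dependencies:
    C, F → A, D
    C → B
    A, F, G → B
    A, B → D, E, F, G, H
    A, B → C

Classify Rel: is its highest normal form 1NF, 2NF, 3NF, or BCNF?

Candidate keys: {A, B}, {A, C}, {A, F, G}, {C, F}. Prime attributes: {A, B, C, F, G}.
For C → B we have {C}⁺ = {B, C}; {C} is not a superkey, so BCNF fails.
Since {B} ⊆ prime attributes and every other non-superkey FD also has a prime right side, the schema is in 3NF.

3NF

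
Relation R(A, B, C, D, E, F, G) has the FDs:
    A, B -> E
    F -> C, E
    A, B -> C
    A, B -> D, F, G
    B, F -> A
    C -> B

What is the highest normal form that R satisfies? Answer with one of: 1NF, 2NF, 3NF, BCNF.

Candidate keys: {A, B}, {A, C}, {F}. Prime attributes: {A, B, C, F}.
C -> B breaks BCNF: {C}⁺ = {B, C}, so {C} is not a superkey.
Its right-hand attributes {B} are all prime, as are those of every other non-superkey FD — the relation is in 3NF.

3NF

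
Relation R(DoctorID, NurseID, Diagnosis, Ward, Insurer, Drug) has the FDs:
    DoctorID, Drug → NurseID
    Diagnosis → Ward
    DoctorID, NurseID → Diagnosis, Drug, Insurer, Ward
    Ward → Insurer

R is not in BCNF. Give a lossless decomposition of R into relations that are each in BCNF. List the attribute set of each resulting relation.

Candidate keys of the original relation: {DoctorID, Drug}, {DoctorID, NurseID}.
{Diagnosis, DoctorID, Drug, Insurer, NurseID, Ward}: {Diagnosis} determines {Diagnosis, Insurer, Ward} here but is not a superkey — split on Diagnosis → Insurer, Ward, giving {Diagnosis, Insurer, Ward} and {Diagnosis, DoctorID, Drug, NurseID}.
{Diagnosis, Insurer, Ward}: {Ward} determines {Insurer, Ward} here but is not a superkey — split on Ward → Insurer, giving {Insurer, Ward} and {Diagnosis, Ward}.
{Insurer, Ward}: every determinant is a superkey — BCNF.
{Diagnosis, Ward}: every determinant is a superkey — BCNF.
{Diagnosis, DoctorID, Drug, NurseID}: every determinant is a superkey — BCNF.

{Diagnosis, DoctorID, Drug, NurseID}; {Diagnosis, Ward}; {Insurer, Ward}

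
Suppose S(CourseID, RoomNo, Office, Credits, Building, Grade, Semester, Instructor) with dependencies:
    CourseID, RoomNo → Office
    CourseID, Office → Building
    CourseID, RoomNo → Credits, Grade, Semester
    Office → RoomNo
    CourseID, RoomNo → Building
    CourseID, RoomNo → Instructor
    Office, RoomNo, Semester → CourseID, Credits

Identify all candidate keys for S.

{CourseID, Office}, {CourseID, RoomNo}, {Office, Semester}

{CourseID, Office}⁺ = {Building, CourseID, Credits, Grade, Instructor, Office, RoomNo, Semester}, which is every attribute, so {CourseID, Office} is a candidate key.
{CourseID, RoomNo}⁺ = {Building, CourseID, Credits, Grade, Instructor, Office, RoomNo, Semester}, which is every attribute, so {CourseID, RoomNo} is a candidate key.
{Office, Semester}⁺ = {Building, CourseID, Credits, Grade, Instructor, Office, RoomNo, Semester}, which is every attribute, so {Office, Semester} is a candidate key.
These are minimal and exhaustive — every other superkey contains one of them.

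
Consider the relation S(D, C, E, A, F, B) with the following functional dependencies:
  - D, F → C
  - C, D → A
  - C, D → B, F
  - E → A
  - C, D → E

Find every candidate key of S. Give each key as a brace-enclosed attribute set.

{C, D}, {D, F}

{D} never appears on the right of any FD, so every key must include it.
{C, D}⁺ = {A, B, C, D, E, F}, which is every attribute, so {C, D} is a candidate key.
{D, F}⁺ = {A, B, C, D, E, F}, which is every attribute, so {D, F} is a candidate key.
Any other superkey properly contains one of these, so there are no further candidate keys.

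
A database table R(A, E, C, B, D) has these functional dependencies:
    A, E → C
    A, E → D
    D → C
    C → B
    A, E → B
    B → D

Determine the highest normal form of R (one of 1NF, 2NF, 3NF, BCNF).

Candidate key: {A, E}. Prime attributes: {A, E}.
D → C breaks BCNF: {D}⁺ = {B, C, D}, so {D} is not a superkey.
Because {C} is non-prime and the left side of D → C is not a superkey, the relation is not in 3NF.
No non-prime attribute depends on a proper subset of any candidate key, so 2NF holds.

2NF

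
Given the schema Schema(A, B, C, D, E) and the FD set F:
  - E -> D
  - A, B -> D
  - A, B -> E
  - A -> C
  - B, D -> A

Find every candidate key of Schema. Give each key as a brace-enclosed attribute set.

{B} never appears on the right of any FD, so every key must include it.
Closure of {A, B} is {A, B, C, D, E}, the whole schema; {A, B} is a candidate key.
Closure of {B, D} is {A, B, C, D, E}, the whole schema; {B, D} is a candidate key.
Closure of {B, E} is {A, B, C, D, E}, the whole schema; {B, E} is a candidate key.
No proper subset of any of these is a key, and no other minimal superkey exists.

{A, B}, {B, D}, {B, E}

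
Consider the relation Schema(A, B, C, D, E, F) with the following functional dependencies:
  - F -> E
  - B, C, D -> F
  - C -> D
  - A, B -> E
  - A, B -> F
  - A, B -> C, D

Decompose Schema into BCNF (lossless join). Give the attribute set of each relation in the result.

Candidate key of the original relation: {A, B}.
{A, B, C, D, E, F}: {F} determines {E, F} here but is not a superkey — split on F -> E, giving {E, F} and {A, B, C, D, F}.
{E, F}: every determinant is a superkey — BCNF.
{A, B, C, D, F}: {B, C, D} determines {B, C, D, F} here but is not a superkey — split on B, C, D -> F, giving {B, C, D, F} and {A, B, C, D}.
{B, C, D, F}: {C} determines {C, D} here but is not a superkey — split on C -> D, giving {C, D} and {B, C, F}.
{C, D}: every determinant is a superkey — BCNF.
{B, C, F}: every determinant is a superkey — BCNF.
{A, B, C, D}: {C} determines {C, D} here but is not a superkey — split on C -> D, giving {C, D} and {A, B, C}.
{C, D}: every determinant is a superkey — BCNF.
{A, B, C}: every determinant is a superkey — BCNF.

{A, B, C}; {B, C, F}; {C, D}; {E, F}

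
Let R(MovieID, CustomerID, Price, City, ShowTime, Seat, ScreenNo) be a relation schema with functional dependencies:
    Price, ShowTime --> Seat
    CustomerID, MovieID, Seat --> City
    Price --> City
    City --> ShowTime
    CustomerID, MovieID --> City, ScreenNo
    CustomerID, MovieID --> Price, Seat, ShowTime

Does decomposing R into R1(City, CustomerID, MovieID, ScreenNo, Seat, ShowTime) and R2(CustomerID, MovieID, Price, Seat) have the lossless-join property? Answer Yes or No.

Yes

The shared attributes are {CustomerID, MovieID, Seat} and {CustomerID, MovieID, Seat}⁺ = {City, CustomerID, MovieID, Price, ScreenNo, Seat, ShowTime}.
Since R1 ⊆ {City, CustomerID, MovieID, Price, ScreenNo, Seat, ShowTime}, the intersection is a superkey of R1; the decomposition is lossless.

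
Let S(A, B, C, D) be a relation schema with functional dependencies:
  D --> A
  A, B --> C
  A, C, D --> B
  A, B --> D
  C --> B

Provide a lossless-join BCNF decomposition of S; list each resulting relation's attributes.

Candidate keys of the original relation: {A, B}, {A, C}, {B, D}, {C, D}.
{A, B, C, D}: {D} determines {A, D} here but is not a superkey — split on D --> A, giving {A, D} and {B, C, D}.
{A, D}: every determinant is a superkey — BCNF.
{B, C, D}: {C} determines {B, C} here but is not a superkey — split on C --> B, giving {B, C} and {C, D}.
{B, C}: every determinant is a superkey — BCNF.
{C, D}: every determinant is a superkey — BCNF.

{A, D}; {B, C}; {C, D}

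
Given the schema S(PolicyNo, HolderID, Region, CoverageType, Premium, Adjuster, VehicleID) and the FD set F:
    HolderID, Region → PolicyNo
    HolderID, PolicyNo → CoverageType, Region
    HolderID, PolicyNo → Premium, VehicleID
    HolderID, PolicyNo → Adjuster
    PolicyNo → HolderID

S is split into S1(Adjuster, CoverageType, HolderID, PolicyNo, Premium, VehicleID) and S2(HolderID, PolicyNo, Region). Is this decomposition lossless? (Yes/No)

Yes

S1 ∩ S2 = {HolderID, PolicyNo}; its closure under F is {Adjuster, CoverageType, HolderID, PolicyNo, Premium, Region, VehicleID}.
This includes all of S1, so the common attributes are a superkey of S1 — the join is lossless.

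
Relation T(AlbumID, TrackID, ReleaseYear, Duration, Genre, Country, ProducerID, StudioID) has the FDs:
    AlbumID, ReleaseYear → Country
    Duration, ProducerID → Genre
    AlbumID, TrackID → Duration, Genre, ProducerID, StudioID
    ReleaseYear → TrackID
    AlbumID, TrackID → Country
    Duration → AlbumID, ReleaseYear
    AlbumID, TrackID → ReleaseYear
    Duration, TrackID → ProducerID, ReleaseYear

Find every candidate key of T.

{Duration} is a candidate key since {Duration}⁺ = {AlbumID, Country, Duration, Genre, ProducerID, ReleaseYear, StudioID, TrackID} covers every attribute.
{AlbumID, ReleaseYear} is a candidate key since {AlbumID, ReleaseYear}⁺ = {AlbumID, Country, Duration, Genre, ProducerID, ReleaseYear, StudioID, TrackID} covers every attribute.
{AlbumID, TrackID} is a candidate key since {AlbumID, TrackID}⁺ = {AlbumID, Country, Duration, Genre, ProducerID, ReleaseYear, StudioID, TrackID} covers every attribute.
No proper subset of any of these is a key, and no other minimal superkey exists.

{AlbumID, ReleaseYear}, {AlbumID, TrackID}, {Duration}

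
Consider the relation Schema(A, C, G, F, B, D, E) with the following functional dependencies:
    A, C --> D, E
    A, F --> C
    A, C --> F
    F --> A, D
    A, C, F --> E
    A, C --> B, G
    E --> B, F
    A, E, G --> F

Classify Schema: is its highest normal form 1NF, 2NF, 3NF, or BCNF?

Candidate keys: {A, C}, {E}, {F}. Prime attributes: {A, C, E, F}.
The left-hand side of every FD is a superkey, so BCNF is satisfied.

BCNF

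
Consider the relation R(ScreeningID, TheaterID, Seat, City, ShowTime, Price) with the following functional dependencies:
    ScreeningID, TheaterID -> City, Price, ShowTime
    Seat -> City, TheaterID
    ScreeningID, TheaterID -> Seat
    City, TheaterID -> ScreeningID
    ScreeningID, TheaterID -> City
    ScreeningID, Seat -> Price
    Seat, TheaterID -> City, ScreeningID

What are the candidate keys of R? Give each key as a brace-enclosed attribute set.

{Seat}⁺ = {City, Price, ScreeningID, Seat, ShowTime, TheaterID} — all of the relation — so {Seat} is a candidate key.
{City, TheaterID}⁺ = {City, Price, ScreeningID, Seat, ShowTime, TheaterID} — all of the relation — so {City, TheaterID} is a candidate key.
{ScreeningID, TheaterID}⁺ = {City, Price, ScreeningID, Seat, ShowTime, TheaterID} — all of the relation — so {ScreeningID, TheaterID} is a candidate key.
Any other superkey properly contains one of these, so there are no further candidate keys.

{City, TheaterID}, {ScreeningID, TheaterID}, {Seat}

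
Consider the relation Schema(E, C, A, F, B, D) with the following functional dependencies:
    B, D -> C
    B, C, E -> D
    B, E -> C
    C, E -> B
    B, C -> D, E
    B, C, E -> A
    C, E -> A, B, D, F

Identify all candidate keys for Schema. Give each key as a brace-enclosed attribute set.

{B, C}, {B, D}, {B, E}, {C, E}

{B, C} is a candidate key since {B, C}⁺ = {A, B, C, D, E, F} covers every attribute.
{B, D} is a candidate key since {B, D}⁺ = {A, B, C, D, E, F} covers every attribute.
{B, E} is a candidate key since {B, E}⁺ = {A, B, C, D, E, F} covers every attribute.
{C, E} is a candidate key since {C, E}⁺ = {A, B, C, D, E, F} covers every attribute.
No proper subset of any of these is a key, and no other minimal superkey exists.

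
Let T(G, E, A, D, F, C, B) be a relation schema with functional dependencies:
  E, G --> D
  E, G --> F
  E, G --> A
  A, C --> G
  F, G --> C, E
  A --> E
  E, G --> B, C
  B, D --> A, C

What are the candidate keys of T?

{A, C} is a candidate key since {A, C}⁺ = {A, B, C, D, E, F, G} covers every attribute.
{A, G} is a candidate key since {A, G}⁺ = {A, B, C, D, E, F, G} covers every attribute.
{B, D} is a candidate key since {B, D}⁺ = {A, B, C, D, E, F, G} covers every attribute.
{E, G} is a candidate key since {E, G}⁺ = {A, B, C, D, E, F, G} covers every attribute.
{F, G} is a candidate key since {F, G}⁺ = {A, B, C, D, E, F, G} covers every attribute.
No proper subset of any of these is a key, and no other minimal superkey exists.

{A, C}, {A, G}, {B, D}, {E, G}, {F, G}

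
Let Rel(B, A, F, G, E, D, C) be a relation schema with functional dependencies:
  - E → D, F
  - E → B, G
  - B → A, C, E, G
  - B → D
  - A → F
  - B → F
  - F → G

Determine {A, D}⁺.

Start with {A, D}.
A → F applies; add {F} → now {A, D, F}.
F → G applies; add {G} → now {A, D, F, G}.
No further FD applies.

{A, D, F, G}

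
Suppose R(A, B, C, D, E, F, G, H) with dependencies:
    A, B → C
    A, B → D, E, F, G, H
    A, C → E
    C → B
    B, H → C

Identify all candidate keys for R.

{A, B}, {A, C}

Attributes never on any right-hand side: {A} — every candidate key must contain it.
{A, B}⁺ = {A, B, C, D, E, F, G, H}, which is every attribute, so {A, B} is a candidate key.
{A, C}⁺ = {A, B, C, D, E, F, G, H}, which is every attribute, so {A, C} is a candidate key.
These are minimal and exhaustive — every other superkey contains one of them.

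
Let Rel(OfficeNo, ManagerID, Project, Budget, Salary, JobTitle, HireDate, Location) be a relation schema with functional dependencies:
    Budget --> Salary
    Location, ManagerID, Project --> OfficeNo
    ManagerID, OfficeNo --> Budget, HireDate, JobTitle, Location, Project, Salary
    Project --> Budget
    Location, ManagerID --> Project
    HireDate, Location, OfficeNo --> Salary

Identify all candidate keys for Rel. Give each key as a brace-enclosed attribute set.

{ManagerID} never appears on the right of any FD, so every key must include it.
{Location, ManagerID}⁺ = {Budget, HireDate, JobTitle, Location, ManagerID, OfficeNo, Project, Salary} — all of the relation — so {Location, ManagerID} is a candidate key.
{ManagerID, OfficeNo}⁺ = {Budget, HireDate, JobTitle, Location, ManagerID, OfficeNo, Project, Salary} — all of the relation — so {ManagerID, OfficeNo} is a candidate key.
These are minimal and exhaustive — every other superkey contains one of them.

{Location, ManagerID}, {ManagerID, OfficeNo}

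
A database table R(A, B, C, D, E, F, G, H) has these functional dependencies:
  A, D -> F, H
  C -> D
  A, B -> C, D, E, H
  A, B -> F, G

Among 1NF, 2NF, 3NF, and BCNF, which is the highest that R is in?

Candidate key: {A, B}. Prime attributes: {A, B}.
A, D -> F, H: {A, D}⁺ = {A, D, F, H}, which is not all of the attributes, so the left side is not a superkey — BCNF is violated.
A, D -> F, H determines the non-prime attributes {F, H} from a non-superkey — 3NF is violated.
Checking every proper subset of each key, none determines a non-prime attribute — 2NF is satisfied.

2NF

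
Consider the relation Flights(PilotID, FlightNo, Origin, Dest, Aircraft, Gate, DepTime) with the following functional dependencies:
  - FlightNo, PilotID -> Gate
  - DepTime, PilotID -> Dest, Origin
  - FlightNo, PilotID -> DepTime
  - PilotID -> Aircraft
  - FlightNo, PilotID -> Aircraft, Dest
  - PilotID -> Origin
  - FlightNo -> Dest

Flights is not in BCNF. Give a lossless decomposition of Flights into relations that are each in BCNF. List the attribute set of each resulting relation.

{Aircraft, Origin, PilotID}; {DepTime, Dest, PilotID}; {DepTime, FlightNo, Gate, PilotID}

Candidate key of the original relation: {FlightNo, PilotID}.
In {Aircraft, DepTime, Dest, FlightNo, Gate, Origin, PilotID}, {DepTime, PilotID} is not a superkey ({DepTime, PilotID}⁺ restricted to this set is {Aircraft, DepTime, Dest, Origin, PilotID}), so split on DepTime, PilotID -> Aircraft, Dest, Origin into {Aircraft, DepTime, Dest, Origin, PilotID} and {DepTime, FlightNo, Gate, PilotID}.
In {Aircraft, DepTime, Dest, Origin, PilotID}, {PilotID} is not a superkey ({PilotID}⁺ restricted to this set is {Aircraft, Origin, PilotID}), so split on PilotID -> Aircraft, Origin into {Aircraft, Origin, PilotID} and {DepTime, Dest, PilotID}.
{Aircraft, Origin, PilotID} is in BCNF.
{DepTime, Dest, PilotID} is in BCNF.
{DepTime, FlightNo, Gate, PilotID} is in BCNF.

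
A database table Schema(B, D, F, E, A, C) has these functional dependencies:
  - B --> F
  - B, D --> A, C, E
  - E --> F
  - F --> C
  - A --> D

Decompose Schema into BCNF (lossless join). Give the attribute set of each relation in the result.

Candidate keys of the original relation: {A, B}, {B, D}.
In {A, B, C, D, E, F}, {B} is not a superkey ({B}⁺ restricted to this set is {B, C, F}), so split on B --> C, F into {B, C, F} and {A, B, D, E}.
In {B, C, F}, {F} is not a superkey ({F}⁺ restricted to this set is {C, F}), so split on F --> C into {C, F} and {B, F}.
{C, F} is in BCNF.
{B, F} is in BCNF.
In {A, B, D, E}, {A} is not a superkey ({A}⁺ restricted to this set is {A, D}), so split on A --> D into {A, D} and {A, B, E}.
{A, D} is in BCNF.
{A, B, E} is in BCNF.

{A, B, E}; {A, D}; {B, F}; {C, F}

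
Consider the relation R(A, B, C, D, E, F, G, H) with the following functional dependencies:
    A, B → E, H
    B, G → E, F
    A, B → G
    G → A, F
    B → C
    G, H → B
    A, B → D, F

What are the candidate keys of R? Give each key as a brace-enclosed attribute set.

{A, B}⁺ = {A, B, C, D, E, F, G, H} — all of the relation — so {A, B} is a candidate key.
{B, G}⁺ = {A, B, C, D, E, F, G, H} — all of the relation — so {B, G} is a candidate key.
{G, H}⁺ = {A, B, C, D, E, F, G, H} — all of the relation — so {G, H} is a candidate key.
No proper subset of any of these is a key, and no other minimal superkey exists.

{A, B}, {B, G}, {G, H}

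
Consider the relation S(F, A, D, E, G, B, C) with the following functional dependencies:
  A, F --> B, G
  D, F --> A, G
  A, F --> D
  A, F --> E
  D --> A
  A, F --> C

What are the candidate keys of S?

{A, F}, {D, F}

No FD produces {F}, so it must be in every candidate key.
Closure of {A, F} is {A, B, C, D, E, F, G}, the whole schema; {A, F} is a candidate key.
Closure of {D, F} is {A, B, C, D, E, F, G}, the whole schema; {D, F} is a candidate key.
Any other superkey properly contains one of these, so there are no further candidate keys.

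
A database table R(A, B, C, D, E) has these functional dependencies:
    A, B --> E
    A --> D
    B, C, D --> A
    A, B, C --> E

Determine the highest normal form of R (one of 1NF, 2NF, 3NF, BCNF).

1NF

Candidate keys: {A, B, C}, {B, C, D}. Prime attributes: {A, B, C, D}.
A, B --> E: {A, B}⁺ = {A, B, D, E}, which is not all of the attributes, so the left side is not a superkey — BCNF is violated.
Because {E} is non-prime and the left side of A, B --> E is not a superkey, the relation is not in 3NF.
Since {A, B} ⊂ {A, B, C} and {A, B}⁺ ⊇ {E} with {E} non-prime, there is a partial dependency; 2NF fails.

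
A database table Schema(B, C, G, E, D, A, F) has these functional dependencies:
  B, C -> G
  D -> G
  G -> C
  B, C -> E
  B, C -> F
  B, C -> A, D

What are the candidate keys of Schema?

Attributes never on any right-hand side: {B} — every candidate key must contain it.
Closure of {B, C} is {A, B, C, D, E, F, G}, the whole schema; {B, C} is a candidate key.
Closure of {B, D} is {A, B, C, D, E, F, G}, the whole schema; {B, D} is a candidate key.
Closure of {B, G} is {A, B, C, D, E, F, G}, the whole schema; {B, G} is a candidate key.
These are minimal and exhaustive — every other superkey contains one of them.

{B, C}, {B, D}, {B, G}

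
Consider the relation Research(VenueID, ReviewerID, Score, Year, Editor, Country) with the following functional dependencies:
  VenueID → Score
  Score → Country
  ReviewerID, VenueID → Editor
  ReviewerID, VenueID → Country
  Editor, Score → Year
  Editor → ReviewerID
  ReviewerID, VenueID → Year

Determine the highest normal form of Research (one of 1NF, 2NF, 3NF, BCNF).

Candidate keys: {Editor, VenueID}, {ReviewerID, VenueID}. Prime attributes: {Editor, ReviewerID, VenueID}.
For VenueID → Score we have {VenueID}⁺ = {Country, Score, VenueID}; {VenueID} is not a superkey, so BCNF fails.
VenueID → Score has non-prime {Score} on the right and a non-superkey on the left, so 3NF fails.
The proper key subset {VenueID} of {Editor, VenueID} determines non-prime {Country, Score}, so the relation is not even in 2NF.

1NF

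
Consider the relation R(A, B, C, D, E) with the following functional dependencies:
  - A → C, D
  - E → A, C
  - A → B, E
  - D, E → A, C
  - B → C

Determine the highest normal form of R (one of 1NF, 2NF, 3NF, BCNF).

2NF

Candidate keys: {A}, {E}. Prime attributes: {A, E}.
For B → C we have {B}⁺ = {B, C}; {B} is not a superkey, so BCNF fails.
Because {C} is non-prime and the left side of B → C is not a superkey, the relation is not in 3NF.
With only single-attribute keys there can be no partial dependency, so 2NF holds.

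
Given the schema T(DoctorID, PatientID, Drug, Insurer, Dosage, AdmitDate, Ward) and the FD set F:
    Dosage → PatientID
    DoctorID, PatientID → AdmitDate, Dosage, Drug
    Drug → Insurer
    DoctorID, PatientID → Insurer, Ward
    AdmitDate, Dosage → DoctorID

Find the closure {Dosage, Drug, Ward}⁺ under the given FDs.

{Dosage, Drug, Insurer, PatientID, Ward}

Start with {Dosage, Drug, Ward}.
Dosage → PatientID applies; add {PatientID} → now {Dosage, Drug, PatientID, Ward}.
Drug → Insurer applies; add {Insurer} → now {Dosage, Drug, Insurer, PatientID, Ward}.
No further FD applies.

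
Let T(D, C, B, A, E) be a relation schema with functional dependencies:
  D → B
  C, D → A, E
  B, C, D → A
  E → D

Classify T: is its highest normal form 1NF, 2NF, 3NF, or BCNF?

1NF

Candidate keys: {C, D}, {C, E}. Prime attributes: {C, D, E}.
D → B breaks BCNF: {D}⁺ = {B, D}, so {D} is not a superkey.
D → B determines the non-prime attribute {B} from a non-superkey — 3NF is violated.
{D} is a proper subset of the key {C, D}, and {D}⁺ contains the non-prime attribute {B} — a partial dependency, so 2NF is violated.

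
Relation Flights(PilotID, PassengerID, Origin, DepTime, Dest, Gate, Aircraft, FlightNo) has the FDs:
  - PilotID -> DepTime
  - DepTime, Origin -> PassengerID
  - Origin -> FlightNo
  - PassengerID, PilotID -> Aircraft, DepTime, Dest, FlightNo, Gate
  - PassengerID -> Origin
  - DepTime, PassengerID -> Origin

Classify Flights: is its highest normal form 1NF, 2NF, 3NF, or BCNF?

Candidate keys: {Origin, PilotID}, {PassengerID, PilotID}. Prime attributes: {Origin, PassengerID, PilotID}.
PilotID -> DepTime breaks BCNF: {PilotID}⁺ = {DepTime, PilotID}, so {PilotID} is not a superkey.
PilotID -> DepTime has non-prime {DepTime} on the right and a non-superkey on the left, so 3NF fails.
The proper key subset {Origin} of {Origin, PilotID} determines non-prime {FlightNo}, so the relation is not even in 2NF.

1NF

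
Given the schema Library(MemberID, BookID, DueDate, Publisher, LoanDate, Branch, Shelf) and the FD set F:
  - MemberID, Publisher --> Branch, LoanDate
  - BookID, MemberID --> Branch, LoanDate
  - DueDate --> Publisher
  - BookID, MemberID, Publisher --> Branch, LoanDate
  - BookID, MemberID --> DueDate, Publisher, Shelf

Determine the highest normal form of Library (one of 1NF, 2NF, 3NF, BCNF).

Candidate key: {BookID, MemberID}. Prime attributes: {BookID, MemberID}.
For MemberID, Publisher --> Branch, LoanDate we have {MemberID, Publisher}⁺ = {Branch, LoanDate, MemberID, Publisher}; {MemberID, Publisher} is not a superkey, so BCNF fails.
MemberID, Publisher --> Branch, LoanDate determines the non-prime attributes {Branch, LoanDate} from a non-superkey — 3NF is violated.
Checking every proper subset of each key, none determines a non-prime attribute — 2NF is satisfied.

2NF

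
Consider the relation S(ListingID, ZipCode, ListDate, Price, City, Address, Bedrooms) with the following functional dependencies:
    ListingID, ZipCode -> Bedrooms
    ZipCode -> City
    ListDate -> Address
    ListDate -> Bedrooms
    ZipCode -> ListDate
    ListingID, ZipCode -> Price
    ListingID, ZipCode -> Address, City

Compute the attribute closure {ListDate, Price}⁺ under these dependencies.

{Address, Bedrooms, ListDate, Price}

Start with {ListDate, Price}.
ListDate -> Address applies; add {Address} → now {Address, ListDate, Price}.
ListDate -> Bedrooms applies; add {Bedrooms} → now {Address, Bedrooms, ListDate, Price}.
No further FD applies.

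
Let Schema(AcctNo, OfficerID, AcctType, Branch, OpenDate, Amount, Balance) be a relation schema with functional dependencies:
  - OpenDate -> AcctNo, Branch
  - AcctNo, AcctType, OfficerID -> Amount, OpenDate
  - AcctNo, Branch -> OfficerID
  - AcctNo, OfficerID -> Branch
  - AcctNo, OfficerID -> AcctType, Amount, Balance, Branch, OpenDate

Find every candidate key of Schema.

{AcctNo, Branch}, {AcctNo, OfficerID}, {OpenDate}

Closure of {OpenDate} is {AcctNo, AcctType, Amount, Balance, Branch, OfficerID, OpenDate}, the whole schema; {OpenDate} is a candidate key.
Closure of {AcctNo, Branch} is {AcctNo, AcctType, Amount, Balance, Branch, OfficerID, OpenDate}, the whole schema; {AcctNo, Branch} is a candidate key.
Closure of {AcctNo, OfficerID} is {AcctNo, AcctType, Amount, Balance, Branch, OfficerID, OpenDate}, the whole schema; {AcctNo, OfficerID} is a candidate key.
No proper subset of any of these is a key, and no other minimal superkey exists.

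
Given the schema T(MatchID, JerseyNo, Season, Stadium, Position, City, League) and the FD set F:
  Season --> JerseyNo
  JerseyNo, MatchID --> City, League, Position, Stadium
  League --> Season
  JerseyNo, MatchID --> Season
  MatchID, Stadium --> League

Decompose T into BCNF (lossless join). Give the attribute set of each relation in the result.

Candidate keys of the original relation: {JerseyNo, MatchID}, {League, MatchID}, {MatchID, Season}, {MatchID, Stadium}.
Within {City, JerseyNo, League, MatchID, Position, Season, Stadium}: {Season}⁺ ∩ {City, JerseyNo, League, MatchID, Position, Season, Stadium} = {JerseyNo, Season}, not the whole set, so Season --> JerseyNo violates BCNF; decompose into {JerseyNo, Season} and {City, League, MatchID, Position, Season, Stadium}.
{JerseyNo, Season}: every determinant is a superkey — BCNF.
Within {City, League, MatchID, Position, Season, Stadium}: {League}⁺ ∩ {City, League, MatchID, Position, Season, Stadium} = {League, Season}, not the whole set, so League --> Season violates BCNF; decompose into {League, Season} and {City, League, MatchID, Position, Stadium}.
{League, Season}: every determinant is a superkey — BCNF.
{City, League, MatchID, Position, Stadium}: every determinant is a superkey — BCNF.

{City, League, MatchID, Position, Stadium}; {JerseyNo, Season}; {League, Season}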